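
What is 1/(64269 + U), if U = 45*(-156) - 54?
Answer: 1/57195 ≈ 1.7484e-5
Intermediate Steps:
U = -7074 (U = -7020 - 54 = -7074)
1/(64269 + U) = 1/(64269 - 7074) = 1/57195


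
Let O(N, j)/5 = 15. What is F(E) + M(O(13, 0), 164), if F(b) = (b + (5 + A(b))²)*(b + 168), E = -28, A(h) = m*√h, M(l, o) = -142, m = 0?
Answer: -562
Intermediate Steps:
O(N, j) = 75 (O(N, j) = 5*15 = 75)
A(h) = 0 (A(h) = 0*√h = 0)
F(b) = (25 + b)*(168 + b) (F(b) = (b + (5 + 0)²)*(b + 168) = (b + 5²)*(168 + b) = (b + 25)*(168 + b) = (25 + b)*(168 + b))
F(E) + M(O(13, 0), 164) = (4200 + (-28)² + 193*(-28)) - 142 = (4200 + 784 - 5404) - 142 = -420 - 142 = -562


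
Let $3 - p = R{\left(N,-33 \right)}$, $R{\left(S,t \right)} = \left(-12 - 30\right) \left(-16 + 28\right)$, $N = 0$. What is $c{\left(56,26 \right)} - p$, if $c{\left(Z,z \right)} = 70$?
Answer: $-437$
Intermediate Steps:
$R{\left(S,t \right)} = -504$ ($R{\left(S,t \right)} = \left(-42\right) 12 = -504$)
$p = 507$ ($p = 3 - -504 = 3 + 504 = 507$)
$c{\left(56,26 \right)} - p = 70 - 507 = -437$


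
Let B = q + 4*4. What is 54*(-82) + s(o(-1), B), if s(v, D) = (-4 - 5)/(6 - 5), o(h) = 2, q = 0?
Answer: -4437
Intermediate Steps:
B = 16 (B = 0 + 4*4 = 0 + 16 = 16)
s(v, D) = -9 (s(v, D) = -9/1 = -9*1 = -9)
54*(-82) + s(o(-1), B) = 54*(-82) - 9 = -4428 - 9 = -4437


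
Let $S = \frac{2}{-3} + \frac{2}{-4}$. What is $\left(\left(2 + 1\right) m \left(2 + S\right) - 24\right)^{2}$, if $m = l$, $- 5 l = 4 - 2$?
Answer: $625$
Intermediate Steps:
$S = - \frac{7}{6}$ ($S = 2 \left(- \frac{1}{3}\right) + 2 \left(- \frac{1}{4}\right) = - \frac{2}{3} - \frac{1}{2} = - \frac{7}{6} \approx -1.1667$)
$l = - \frac{2}{5}$ ($l = - \frac{4 - 2}{5} = \left(- \frac{1}{5}\right) 2 = - \frac{2}{5} \approx -0.4$)
$m = - \frac{2}{5} \approx -0.4$
$\left(\left(2 + 1\right) m \left(2 + S\right) - 24\right)^{2} = \left(\left(2 + 1\right) \left(- \frac{2 \left(2 - \frac{7}{6}\right)}{5}\right) - 24\right)^{2} = \left(3 \left(\left(- \frac{2}{5}\right) \frac{5}{6}\right) - 24\right)^{2} = \left(3 \left(- \frac{1}{3}\right) - 24\right)^{2} = \left(-1 - 24\right)^{2} = \left(-25\right)^{2} = 625$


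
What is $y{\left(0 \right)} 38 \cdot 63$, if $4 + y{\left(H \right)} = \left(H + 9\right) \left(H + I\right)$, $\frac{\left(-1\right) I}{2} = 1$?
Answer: $-52668$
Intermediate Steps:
$I = -2$ ($I = \left(-2\right) 1 = -2$)
$y{\left(H \right)} = -4 + \left(-2 + H\right) \left(9 + H\right)$ ($y{\left(H \right)} = -4 + \left(H + 9\right) \left(H - 2\right) = -4 + \left(9 + H\right) \left(-2 + H\right) = -4 + \left(-2 + H\right) \left(9 + H\right)$)
$y{\left(0 \right)} 38 \cdot 63 = \left(-22 + 0^{2} + 7 \cdot 0\right) 38 \cdot 63 = \left(-22 + 0 + 0\right) 38 \cdot 63 = \left(-22\right) 38 \cdot 63 = \left(-836\right) 63 = -52668$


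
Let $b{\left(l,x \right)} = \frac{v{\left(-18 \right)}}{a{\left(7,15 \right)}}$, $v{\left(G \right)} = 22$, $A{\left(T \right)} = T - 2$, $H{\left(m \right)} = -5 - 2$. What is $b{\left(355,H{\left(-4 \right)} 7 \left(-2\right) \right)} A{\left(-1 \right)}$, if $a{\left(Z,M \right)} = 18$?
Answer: $- \frac{11}{3} \approx -3.6667$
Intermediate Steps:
$H{\left(m \right)} = -7$ ($H{\left(m \right)} = -5 - 2 = -7$)
$A{\left(T \right)} = -2 + T$ ($A{\left(T \right)} = T - 2 = -2 + T$)
$b{\left(l,x \right)} = \frac{11}{9}$ ($b{\left(l,x \right)} = \frac{22}{18} = 22 \cdot \frac{1}{18} = \frac{11}{9}$)
$b{\left(355,H{\left(-4 \right)} 7 \left(-2\right) \right)} A{\left(-1 \right)} = \frac{11 \left(-2 - 1\right)}{9} = \frac{11}{9} \left(-3\right) = - \frac{11}{3}$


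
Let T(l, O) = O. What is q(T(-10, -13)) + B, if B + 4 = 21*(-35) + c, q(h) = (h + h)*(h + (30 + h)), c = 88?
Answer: -755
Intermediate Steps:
q(h) = 2*h*(30 + 2*h) (q(h) = (2*h)*(30 + 2*h) = 2*h*(30 + 2*h))
B = -651 (B = -4 + (21*(-35) + 88) = -4 + (-735 + 88) = -4 - 647 = -651)
q(T(-10, -13)) + B = 4*(-13)*(15 - 13) - 651 = 4*(-13)*2 - 651 = -104 - 651 = -755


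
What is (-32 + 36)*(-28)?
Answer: -112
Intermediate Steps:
(-32 + 36)*(-28) = 4*(-28) = -112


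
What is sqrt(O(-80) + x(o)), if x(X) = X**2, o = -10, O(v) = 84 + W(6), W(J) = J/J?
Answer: sqrt(185) ≈ 13.601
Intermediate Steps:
W(J) = 1
O(v) = 85 (O(v) = 84 + 1 = 85)
sqrt(O(-80) + x(o)) = sqrt(85 + (-10)**2) = sqrt(85 + 100) = sqrt(185)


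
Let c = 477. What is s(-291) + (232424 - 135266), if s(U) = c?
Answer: 97635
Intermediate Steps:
s(U) = 477
s(-291) + (232424 - 135266) = 477 + (232424 - 135266) = 477 + 97158 = 97635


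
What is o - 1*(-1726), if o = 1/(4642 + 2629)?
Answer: 12549747/7271 ≈ 1726.0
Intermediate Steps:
o = 1/7271 ≈ 0.00013753
o - 1*(-1726) = 1/7271 - 1*(-1726) = 1/7271 + 1726 = 12549747/7271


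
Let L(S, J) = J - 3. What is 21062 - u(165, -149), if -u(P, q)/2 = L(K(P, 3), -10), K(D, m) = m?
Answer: 21036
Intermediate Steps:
L(S, J) = -3 + J
u(P, q) = 26 (u(P, q) = -2*(-3 - 10) = -2*(-13) = 26)
21062 - u(165, -149) = 21062 - 1*26 = 21062 - 26 = 21036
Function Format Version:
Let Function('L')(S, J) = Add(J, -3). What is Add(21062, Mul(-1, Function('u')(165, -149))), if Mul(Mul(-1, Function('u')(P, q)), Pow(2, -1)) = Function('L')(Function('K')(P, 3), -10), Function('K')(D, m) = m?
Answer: 21036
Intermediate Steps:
Function('L')(S, J) = Add(-3, J)
Function('u')(P, q) = 26 (Function('u')(P, q) = Mul(-2, Add(-3, -10)) = Mul(-2, -13) = 26)
Add(21062, Mul(-1, Function('u')(165, -149))) = Add(21062, Mul(-1, 26)) = Add(21062, -26) = 21036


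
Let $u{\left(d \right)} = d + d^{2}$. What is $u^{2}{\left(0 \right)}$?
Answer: $0$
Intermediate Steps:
$u^{2}{\left(0 \right)} = \left(0 \left(1 + 0\right)\right)^{2} = \left(0 \cdot 1\right)^{2} = 0^{2} = 0$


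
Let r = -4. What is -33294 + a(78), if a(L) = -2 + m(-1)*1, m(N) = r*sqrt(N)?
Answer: -33296 - 4*I ≈ -33296.0 - 4.0*I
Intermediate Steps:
m(N) = -4*sqrt(N)
a(L) = -2 - 4*I (a(L) = -2 - 4*I*1 = -2 - 4*I)
-33294 + a(78) = -33294 + (-2 - 4*I) = -33296 - 4*I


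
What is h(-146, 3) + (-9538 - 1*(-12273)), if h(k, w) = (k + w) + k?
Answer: 2446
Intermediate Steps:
h(k, w) = w + 2*k
h(-146, 3) + (-9538 - 1*(-12273)) = (3 + 2*(-146)) + (-9538 - 1*(-12273)) = (3 - 292) + (-9538 + 12273) = -289 + 2735 = 2446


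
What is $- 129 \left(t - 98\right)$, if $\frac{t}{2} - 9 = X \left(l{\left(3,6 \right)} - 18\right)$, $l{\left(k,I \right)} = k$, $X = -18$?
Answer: $-59340$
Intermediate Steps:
$t = 558$ ($t = 18 + 2 \left(- 18 \left(3 - 18\right)\right) = 18 + 2 \left(\left(-18\right) \left(-15\right)\right) = 18 + 2 \cdot 270 = 18 + 540 = 558$)
$- 129 \left(t - 98\right) = - 129 \left(558 - 98\right) = \left(-129\right) 460 = -59340$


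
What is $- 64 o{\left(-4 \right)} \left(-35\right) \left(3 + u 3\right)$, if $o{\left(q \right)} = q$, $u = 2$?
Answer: $-80640$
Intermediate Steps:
$- 64 o{\left(-4 \right)} \left(-35\right) \left(3 + u 3\right) = - 64 \left(-4\right) \left(-35\right) \left(3 + 2 \cdot 3\right) = - 64 \cdot 140 \left(3 + 6\right) = - 64 \cdot 140 \cdot 9 = \left(-64\right) 1260 = -80640$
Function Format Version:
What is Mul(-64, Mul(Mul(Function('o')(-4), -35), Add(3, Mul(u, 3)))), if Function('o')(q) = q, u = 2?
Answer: -80640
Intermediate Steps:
Mul(-64, Mul(Mul(Function('o')(-4), -35), Add(3, Mul(u, 3)))) = Mul(-64, Mul(Mul(-4, -35), Add(3, Mul(2, 3)))) = Mul(-64, Mul(140, Add(3, 6))) = Mul(-64, Mul(140, 9)) = Mul(-64, 1260) = -80640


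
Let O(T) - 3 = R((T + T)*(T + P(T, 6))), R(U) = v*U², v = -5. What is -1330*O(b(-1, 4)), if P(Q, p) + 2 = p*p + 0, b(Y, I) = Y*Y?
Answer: 32581010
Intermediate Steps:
b(Y, I) = Y²
P(Q, p) = -2 + p² (P(Q, p) = -2 + (p*p + 0) = -2 + (p² + 0) = -2 + p²)
R(U) = -5*U²
O(T) = 3 - 20*T²*(34 + T)² (O(T) = 3 - 5*(T + T)²*(T + (-2 + 6²))² = 3 - 5*4*T²*(T + (-2 + 36))² = 3 - 5*4*T²*(T + 34)² = 3 - 5*4*T²*(34 + T)² = 3 - 20*T²*(34 + T)²)
-1330*O(b(-1, 4)) = -1330*(3 - 20*((-1)²)²*(34 + (-1)²)²) = -1330*(3 - 20*1²*(34 + 1)²) = -1330*(3 - 20*1*35²) = -1330*(3 - 20*1*1225) = -1330*(3 - 24500) = -1330*(-24497) = 32581010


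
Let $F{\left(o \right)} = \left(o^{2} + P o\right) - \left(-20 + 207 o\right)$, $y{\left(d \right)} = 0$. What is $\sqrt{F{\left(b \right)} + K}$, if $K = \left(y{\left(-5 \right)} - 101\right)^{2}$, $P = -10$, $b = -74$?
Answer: $\sqrt{31755} \approx 178.2$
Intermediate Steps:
$F{\left(o \right)} = 20 + o^{2} - 217 o$ ($F{\left(o \right)} = \left(o^{2} - 10 o\right) - \left(-20 + 207 o\right) = 20 + o^{2} - 217 o$)
$K = 10201$ ($K = \left(0 - 101\right)^{2} = \left(-101\right)^{2} = 10201$)
$\sqrt{F{\left(b \right)} + K} = \sqrt{\left(20 + \left(-74\right)^{2} - -16058\right) + 10201} = \sqrt{\left(20 + 5476 + 16058\right) + 10201} = \sqrt{21554 + 10201} = \sqrt{31755}$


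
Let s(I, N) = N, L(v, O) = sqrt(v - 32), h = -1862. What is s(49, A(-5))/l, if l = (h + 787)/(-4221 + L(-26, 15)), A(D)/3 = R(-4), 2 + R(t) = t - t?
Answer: -25326/1075 + 6*I*sqrt(58)/1075 ≈ -23.559 + 0.042507*I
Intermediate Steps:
R(t) = -2 (R(t) = -2 + (t - t) = -2 + 0 = -2)
A(D) = -6 (A(D) = 3*(-2) = -6)
L(v, O) = sqrt(-32 + v)
l = -1075/(-4221 + I*sqrt(58)) (l = (-1862 + 787)/(-4221 + sqrt(-32 - 26)) = -1075/(-4221 + sqrt(-58)) = -1075/(-4221 + I*sqrt(58)) ≈ 0.25468 + 0.00045951*I)
s(49, A(-5))/l = -6/(4537575/17816899 + 1075*I*sqrt(58)/17816899)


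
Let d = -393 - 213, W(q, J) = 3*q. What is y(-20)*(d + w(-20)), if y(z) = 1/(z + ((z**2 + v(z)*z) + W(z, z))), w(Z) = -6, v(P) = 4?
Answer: -51/20 ≈ -2.5500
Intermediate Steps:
d = -606
y(z) = 1/(z**2 + 8*z) (y(z) = 1/(z + ((z**2 + 4*z) + 3*z)) = 1/(z + (z**2 + 7*z)) = 1/(z**2 + 8*z))
y(-20)*(d + w(-20)) = (1/((-20)*(8 - 20)))*(-606 - 6) = -1/20/(-12)*(-612) = -1/20*(-1/12)*(-612) = (1/240)*(-612) = -51/20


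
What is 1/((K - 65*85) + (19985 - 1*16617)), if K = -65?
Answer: -1/2222 ≈ -0.00045004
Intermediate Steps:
1/((K - 65*85) + (19985 - 1*16617)) = 1/((-65 - 65*85) + (19985 - 1*16617)) = 1/((-65 - 5525) + (19985 - 16617)) = 1/(-5590 + 3368) = 1/(-2222) = -1/2222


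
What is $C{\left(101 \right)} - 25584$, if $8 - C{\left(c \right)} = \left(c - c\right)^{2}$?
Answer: $-25576$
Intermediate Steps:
$C{\left(c \right)} = 8$ ($C{\left(c \right)} = 8 - \left(c - c\right)^{2} = 8 - 0^{2} = 8 - 0 = 8 + 0 = 8$)
$C{\left(101 \right)} - 25584 = 8 - 25584 = -25576$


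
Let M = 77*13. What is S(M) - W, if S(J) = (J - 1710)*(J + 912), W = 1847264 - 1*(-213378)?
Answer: -3416959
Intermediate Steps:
M = 1001
W = 2060642 (W = 1847264 + 213378 = 2060642)
S(J) = (-1710 + J)*(912 + J)
S(M) - W = (-1559520 + 1001**2 - 798*1001) - 1*2060642 = (-1559520 + 1002001 - 798798) - 2060642 = -1356317 - 2060642 = -3416959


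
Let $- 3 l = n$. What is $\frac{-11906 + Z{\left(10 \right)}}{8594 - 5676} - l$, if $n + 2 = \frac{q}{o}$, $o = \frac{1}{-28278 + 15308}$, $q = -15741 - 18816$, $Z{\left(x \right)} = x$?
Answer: $\frac{653930038348}{4377} \approx 1.494 \cdot 10^{8}$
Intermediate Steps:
$q = -34557$
$o = - \frac{1}{12970}$ ($o = \frac{1}{-12970} = - \frac{1}{12970} \approx -7.7101 \cdot 10^{-5}$)
$n = 448204288$ ($n = -2 - \frac{34557}{- \frac{1}{12970}} = -2 - -448204290 = -2 + 448204290 = 448204288$)
$l = - \frac{448204288}{3}$ ($l = \left(- \frac{1}{3}\right) 448204288 = - \frac{448204288}{3} \approx -1.494 \cdot 10^{8}$)
$\frac{-11906 + Z{\left(10 \right)}}{8594 - 5676} - l = \frac{-11906 + 10}{8594 - 5676} - - \frac{448204288}{3} = - \frac{11896}{8594 + \left(-12164 + 6488\right)} + \frac{448204288}{3} = - \frac{11896}{8594 - 5676} + \frac{448204288}{3} = - \frac{11896}{2918} + \frac{448204288}{3} = \left(-11896\right) \frac{1}{2918} + \frac{448204288}{3} = - \frac{5948}{1459} + \frac{448204288}{3} = \frac{653930038348}{4377}$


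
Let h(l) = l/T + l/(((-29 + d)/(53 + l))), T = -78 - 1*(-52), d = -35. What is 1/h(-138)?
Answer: -416/74037 ≈ -0.0056188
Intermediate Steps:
T = -26 (T = -78 + 52 = -26)
h(l) = -l/26 + l*(-53/64 - l/64) (h(l) = l/(-26) + l/(((-29 - 35)/(53 + l))) = l*(-1/26) + l/((-64/(53 + l))) = -l/26 + l*(-53/64 - l/64))
1/h(-138) = 1/(-1/832*(-138)*(721 + 13*(-138))) = 1/(-1/832*(-138)*(721 - 1794)) = 1/(-1/832*(-138)*(-1073)) = 1/(-74037/416) = -416/74037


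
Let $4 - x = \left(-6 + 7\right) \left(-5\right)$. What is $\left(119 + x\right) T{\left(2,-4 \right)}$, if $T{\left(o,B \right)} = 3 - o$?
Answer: $128$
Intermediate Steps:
$x = 9$ ($x = 4 - \left(-6 + 7\right) \left(-5\right) = 4 - 1 \left(-5\right) = 4 - -5 = 4 + 5 = 9$)
$\left(119 + x\right) T{\left(2,-4 \right)} = \left(119 + 9\right) \left(3 - 2\right) = 128 \left(3 - 2\right) = 128 \cdot 1 = 128$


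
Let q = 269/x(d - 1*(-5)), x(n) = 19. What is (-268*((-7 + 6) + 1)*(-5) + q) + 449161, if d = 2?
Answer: 8534328/19 ≈ 4.4918e+5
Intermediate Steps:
q = 269/19 ≈ 14.158
(-268*((-7 + 6) + 1)*(-5) + q) + 449161 = (-268*((-7 + 6) + 1)*(-5) + 269/19) + 449161 = (-268*(-1 + 1)*(-5) + 269/19) + 449161 = (-0*(-5) + 269/19) + 449161 = (-268*0 + 269/19) + 449161 = (0 + 269/19) + 449161 = 269/19 + 449161 = 8534328/19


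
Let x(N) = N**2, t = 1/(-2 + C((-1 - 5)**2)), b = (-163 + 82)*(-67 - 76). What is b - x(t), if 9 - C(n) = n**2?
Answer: 19245397742/1661521 ≈ 11583.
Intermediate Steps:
C(n) = 9 - n**2
b = 11583 (b = -81*(-143) = 11583)
t = -1/1289 (t = 1/(-2 + (9 - ((-1 - 5)**2)**2)) = 1/(-2 + (9 - ((-6)**2)**2)) = 1/(-2 + (9 - 1*36**2)) = 1/(-2 + (9 - 1*1296)) = 1/(-2 + (9 - 1296)) = 1/(-2 - 1287) = 1/(-1289) = -1/1289 ≈ -0.00077580)
b - x(t) = 11583 - (-1/1289)**2 = 11583 - 1*1/1661521 = 11583 - 1/1661521 = 19245397742/1661521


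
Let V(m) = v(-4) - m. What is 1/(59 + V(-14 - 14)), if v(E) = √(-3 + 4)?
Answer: 1/88 ≈ 0.011364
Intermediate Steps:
v(E) = 1 (v(E) = √1 = 1)
V(m) = 1 - m
1/(59 + V(-14 - 14)) = 1/(59 + (1 - (-14 - 14))) = 1/(59 + (1 - 1*(-28))) = 1/(59 + (1 + 28)) = 1/(59 + 29) = 1/88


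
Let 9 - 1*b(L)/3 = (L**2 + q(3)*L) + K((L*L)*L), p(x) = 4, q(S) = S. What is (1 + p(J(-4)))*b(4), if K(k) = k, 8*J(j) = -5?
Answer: -1245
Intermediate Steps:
J(j) = -5/8 (J(j) = (1/8)*(-5) = -5/8)
b(L) = 27 - 9*L - 3*L**2 - 3*L**3 (b(L) = 27 - 3*((L**2 + 3*L) + (L*L)*L) = 27 - 3*((L**2 + 3*L) + L**2*L) = 27 - 3*((L**2 + 3*L) + L**3) = 27 - 3*(L**2 + L**3 + 3*L) = 27 + (-9*L - 3*L**2 - 3*L**3) = 27 - 9*L - 3*L**2 - 3*L**3)
(1 + p(J(-4)))*b(4) = (1 + 4)*(27 - 9*4 - 3*4**2 - 3*4**3) = 5*(27 - 36 - 3*16 - 3*64) = 5*(27 - 36 - 48 - 192) = 5*(-249) = -1245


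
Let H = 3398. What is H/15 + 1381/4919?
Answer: 16735477/73785 ≈ 226.81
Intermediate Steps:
H/15 + 1381/4919 = 3398/15 + 1381/4919 = 16735477/73785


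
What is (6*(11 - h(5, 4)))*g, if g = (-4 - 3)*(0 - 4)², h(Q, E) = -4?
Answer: -10080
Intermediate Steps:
g = -112 (g = -7*(-4)² = -7*16 = -112)
(6*(11 - h(5, 4)))*g = (6*(11 - 1*(-4)))*(-112) = (6*(11 + 4))*(-112) = (6*15)*(-112) = 90*(-112) = -10080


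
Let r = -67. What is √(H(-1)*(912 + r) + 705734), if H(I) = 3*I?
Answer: 7*√14351 ≈ 838.57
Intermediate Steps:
√(H(-1)*(912 + r) + 705734) = √((3*(-1))*(912 - 67) + 705734) = √(-3*845 + 705734) = √(-2535 + 705734) = √703199 = 7*√14351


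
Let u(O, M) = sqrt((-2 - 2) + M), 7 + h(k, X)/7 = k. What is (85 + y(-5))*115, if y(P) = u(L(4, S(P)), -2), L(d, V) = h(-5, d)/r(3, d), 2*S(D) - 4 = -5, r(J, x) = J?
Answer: 9775 + 115*I*sqrt(6) ≈ 9775.0 + 281.69*I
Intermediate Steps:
h(k, X) = -49 + 7*k
S(D) = -1/2 (S(D) = 2 + (1/2)*(-5) = 2 - 5/2 = -1/2)
L(d, V) = -28 (L(d, V) = (-49 + 7*(-5))/3 = (-49 - 35)*(1/3) = -84*1/3 = -28)
u(O, M) = sqrt(-4 + M)
y(P) = I*sqrt(6) (y(P) = sqrt(-4 - 2) = sqrt(-6) = I*sqrt(6))
(85 + y(-5))*115 = (85 + I*sqrt(6))*115 = 9775 + 115*I*sqrt(6)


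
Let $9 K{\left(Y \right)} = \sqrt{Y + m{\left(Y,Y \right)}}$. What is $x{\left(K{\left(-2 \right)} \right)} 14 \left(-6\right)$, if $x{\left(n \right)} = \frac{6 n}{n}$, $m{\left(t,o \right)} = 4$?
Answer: $-504$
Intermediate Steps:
$K{\left(Y \right)} = \frac{\sqrt{4 + Y}}{9}$ ($K{\left(Y \right)} = \frac{\sqrt{Y + 4}}{9} = \frac{\sqrt{4 + Y}}{9}$)
$x{\left(n \right)} = 6$
$x{\left(K{\left(-2 \right)} \right)} 14 \left(-6\right) = 6 \cdot 14 \left(-6\right) = 84 \left(-6\right) = -504$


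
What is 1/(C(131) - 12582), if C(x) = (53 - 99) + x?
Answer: -1/12497 ≈ -8.0019e-5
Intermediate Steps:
C(x) = -46 + x
1/(C(131) - 12582) = 1/((-46 + 131) - 12582) = 1/(85 - 12582) = 1/(-12497) = -1/12497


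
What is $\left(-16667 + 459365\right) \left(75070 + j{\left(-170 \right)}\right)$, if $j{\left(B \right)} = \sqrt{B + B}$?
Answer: $33233338860 + 885396 i \sqrt{85} \approx 3.3233 \cdot 10^{10} + 8.1629 \cdot 10^{6} i$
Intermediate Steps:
$j{\left(B \right)} = \sqrt{2} \sqrt{B}$ ($j{\left(B \right)} = \sqrt{2 B} = \sqrt{2} \sqrt{B}$)
$\left(-16667 + 459365\right) \left(75070 + j{\left(-170 \right)}\right) = \left(-16667 + 459365\right) \left(75070 + \sqrt{2} \sqrt{-170}\right) = 442698 \left(75070 + \sqrt{2} i \sqrt{170}\right) = 442698 \left(75070 + 2 i \sqrt{85}\right) = 33233338860 + 885396 i \sqrt{85}$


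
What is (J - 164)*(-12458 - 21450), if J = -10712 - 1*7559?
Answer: 625093980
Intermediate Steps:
J = -18271 (J = -10712 - 7559 = -18271)
(J - 164)*(-12458 - 21450) = (-18271 - 164)*(-12458 - 21450) = -18435*(-33908) = 625093980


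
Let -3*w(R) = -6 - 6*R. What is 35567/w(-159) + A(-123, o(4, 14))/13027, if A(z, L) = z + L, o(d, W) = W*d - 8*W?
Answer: -463387873/4116532 ≈ -112.57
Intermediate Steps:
o(d, W) = -8*W + W*d
w(R) = 2 + 2*R (w(R) = -(-6 - 6*R)/3 = 2 + 2*R)
A(z, L) = L + z
35567/w(-159) + A(-123, o(4, 14))/13027 = 35567/(2 + 2*(-159)) + (14*(-8 + 4) - 123)/13027 = 35567/(2 - 318) + (14*(-4) - 123)*(1/13027) = 35567/(-316) + (-56 - 123)*(1/13027) = 35567*(-1/316) - 179*1/13027 = -35567/316 - 179/13027 = -463387873/4116532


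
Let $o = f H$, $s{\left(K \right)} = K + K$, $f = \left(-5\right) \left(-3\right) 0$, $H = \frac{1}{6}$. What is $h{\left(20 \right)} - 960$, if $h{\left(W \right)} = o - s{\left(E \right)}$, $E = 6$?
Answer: $-972$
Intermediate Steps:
$H = \frac{1}{6} \approx 0.16667$
$f = 0$ ($f = 15 \cdot 0 = 0$)
$s{\left(K \right)} = 2 K$
$o = 0$ ($o = 0 \cdot \frac{1}{6} = 0$)
$h{\left(W \right)} = -12$ ($h{\left(W \right)} = 0 - 2 \cdot 6 = 0 - 12 = -12$)
$h{\left(20 \right)} - 960 = -12 - 960 = -972$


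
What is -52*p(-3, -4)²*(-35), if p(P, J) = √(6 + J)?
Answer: 3640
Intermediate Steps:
-52*p(-3, -4)²*(-35) = -52*(√(6 - 4))²*(-35) = -52*(√2)²*(-35) = -52*2*(-35) = -104*(-35) = 3640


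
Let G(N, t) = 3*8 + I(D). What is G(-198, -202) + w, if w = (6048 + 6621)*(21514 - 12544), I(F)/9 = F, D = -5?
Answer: 113640909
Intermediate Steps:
I(F) = 9*F
G(N, t) = -21 (G(N, t) = 3*8 + 9*(-5) = 24 - 45 = -21)
w = 113640930 (w = 12669*8970 = 113640930)
G(-198, -202) + w = -21 + 113640930 = 113640909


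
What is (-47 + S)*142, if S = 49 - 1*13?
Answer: -1562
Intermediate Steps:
S = 36 (S = 49 - 13 = 36)
(-47 + S)*142 = (-47 + 36)*142 = -11*142 = -1562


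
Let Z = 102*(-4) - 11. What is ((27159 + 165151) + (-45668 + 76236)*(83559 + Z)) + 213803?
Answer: 2541829633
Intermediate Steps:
Z = -419 (Z = -408 - 11 = -419)
((27159 + 165151) + (-45668 + 76236)*(83559 + Z)) + 213803 = ((27159 + 165151) + (-45668 + 76236)*(83559 - 419)) + 213803 = (192310 + 30568*83140) + 213803 = (192310 + 2541423520) + 213803 = 2541615830 + 213803 = 2541829633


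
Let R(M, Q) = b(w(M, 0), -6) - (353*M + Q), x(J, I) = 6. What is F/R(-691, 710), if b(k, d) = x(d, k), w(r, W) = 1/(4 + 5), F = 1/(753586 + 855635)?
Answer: 1/391393122399 ≈ 2.5550e-12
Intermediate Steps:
F = 1/1609221 ≈ 6.2142e-7
w(r, W) = 1/9
b(k, d) = 6
R(M, Q) = 6 - Q - 353*M (R(M, Q) = 6 - (353*M + Q) = 6 - (Q + 353*M) = 6 + (-Q - 353*M) = 6 - Q - 353*M)
F/R(-691, 710) = 1/(1609221*(6 - 1*710 - 353*(-691))) = 1/(1609221*(6 - 710 + 243923)) = (1/1609221)/243219 = (1/1609221)*(1/243219) = 1/391393122399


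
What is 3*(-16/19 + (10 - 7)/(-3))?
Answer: -105/19 ≈ -5.5263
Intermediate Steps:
3*(-16/19 + (10 - 7)/(-3)) = 3*(-16*1/19 + 3*(-⅓)) = 3*(-16/19 - 1) = 3*(-35/19) = -105/19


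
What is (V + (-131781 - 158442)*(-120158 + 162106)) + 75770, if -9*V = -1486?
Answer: -109567786220/9 ≈ -1.2174e+10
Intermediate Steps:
V = 1486/9 (V = -1/9*(-1486) = 1486/9 ≈ 165.11)
(V + (-131781 - 158442)*(-120158 + 162106)) + 75770 = (1486/9 + (-131781 - 158442)*(-120158 + 162106)) + 75770 = (1486/9 - 290223*41948) + 75770 = (1486/9 - 12174274404) + 75770 = -109568468150/9 + 75770 = -109567786220/9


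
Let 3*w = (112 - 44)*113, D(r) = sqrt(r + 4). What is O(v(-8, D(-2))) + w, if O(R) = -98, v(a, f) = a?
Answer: 7390/3 ≈ 2463.3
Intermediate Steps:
D(r) = sqrt(4 + r)
w = 7684/3 (w = ((112 - 44)*113)/3 = (68*113)/3 = (1/3)*7684 = 7684/3 ≈ 2561.3)
O(v(-8, D(-2))) + w = -98 + 7684/3 = 7390/3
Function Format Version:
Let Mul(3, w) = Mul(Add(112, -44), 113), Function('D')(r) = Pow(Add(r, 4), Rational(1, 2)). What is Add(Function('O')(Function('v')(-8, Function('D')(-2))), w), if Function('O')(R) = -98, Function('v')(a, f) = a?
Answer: Rational(7390, 3) ≈ 2463.3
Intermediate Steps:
Function('D')(r) = Pow(Add(4, r), Rational(1, 2))
w = Rational(7684, 3) (w = Mul(Rational(1, 3), Mul(Add(112, -44), 113)) = Mul(Rational(1, 3), Mul(68, 113)) = Mul(Rational(1, 3), 7684) = Rational(7684, 3) ≈ 2561.3)
Add(Function('O')(Function('v')(-8, Function('D')(-2))), w) = Add(-98, Rational(7684, 3)) = Rational(7390, 3)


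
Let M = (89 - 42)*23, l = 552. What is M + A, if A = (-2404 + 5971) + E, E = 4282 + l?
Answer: 9482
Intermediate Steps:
E = 4834 (E = 4282 + 552 = 4834)
M = 1081 (M = 47*23 = 1081)
A = 8401 (A = (-2404 + 5971) + 4834 = 3567 + 4834 = 8401)
M + A = 1081 + 8401 = 9482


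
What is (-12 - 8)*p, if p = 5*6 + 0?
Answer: -600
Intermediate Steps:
p = 30 (p = 30 + 0 = 30)
(-12 - 8)*p = (-12 - 8)*30 = -20*30 = -600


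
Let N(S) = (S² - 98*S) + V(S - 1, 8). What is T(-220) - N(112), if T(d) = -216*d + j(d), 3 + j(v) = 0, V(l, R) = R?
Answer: 45941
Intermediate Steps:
j(v) = -3 (j(v) = -3 + 0 = -3)
N(S) = 8 + S² - 98*S (N(S) = (S² - 98*S) + 8 = 8 + S² - 98*S)
T(d) = -3 - 216*d (T(d) = -216*d - 3 = -3 - 216*d)
T(-220) - N(112) = (-3 - 216*(-220)) - (8 + 112² - 98*112) = (-3 + 47520) - (8 + 12544 - 10976) = 47517 - 1*1576 = 47517 - 1576 = 45941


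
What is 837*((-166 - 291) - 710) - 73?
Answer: -976852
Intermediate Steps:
837*((-166 - 291) - 710) - 73 = 837*(-457 - 710) - 73 = 837*(-1167) - 73 = -976779 - 73 = -976852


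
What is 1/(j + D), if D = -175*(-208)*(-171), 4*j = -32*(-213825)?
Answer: -1/4513800 ≈ -2.2154e-7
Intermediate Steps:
j = 1710600 (j = (-32*(-213825))/4 = (¼)*6842400 = 1710600)
D = -6224400 (D = 36400*(-171) = -6224400)
1/(j + D) = 1/(1710600 - 6224400) = 1/(-4513800) = -1/4513800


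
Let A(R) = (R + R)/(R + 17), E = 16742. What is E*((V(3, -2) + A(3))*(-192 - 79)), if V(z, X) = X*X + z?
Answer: -165603493/5 ≈ -3.3121e+7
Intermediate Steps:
V(z, X) = z + X**2 (V(z, X) = X**2 + z = z + X**2)
A(R) = 2*R/(17 + R) (A(R) = (2*R)/(17 + R) = 2*R/(17 + R))
E*((V(3, -2) + A(3))*(-192 - 79)) = 16742*(((3 + (-2)**2) + 2*3/(17 + 3))*(-192 - 79)) = 16742*(((3 + 4) + 2*3/20)*(-271)) = 16742*((7 + 2*3*(1/20))*(-271)) = 16742*((7 + 3/10)*(-271)) = 16742*((73/10)*(-271)) = 16742*(-19783/10) = -165603493/5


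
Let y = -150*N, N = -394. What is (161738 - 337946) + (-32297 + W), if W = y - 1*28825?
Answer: -178230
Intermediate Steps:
y = 59100 (y = -150*(-394) = 59100)
W = 30275 (W = 59100 - 1*28825 = 59100 - 28825 = 30275)
(161738 - 337946) + (-32297 + W) = (161738 - 337946) + (-32297 + 30275) = -176208 - 2022 = -178230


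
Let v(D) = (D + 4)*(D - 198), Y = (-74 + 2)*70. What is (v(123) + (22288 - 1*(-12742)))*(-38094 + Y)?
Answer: -1100132670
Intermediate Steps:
Y = -5040 (Y = -72*70 = -5040)
v(D) = (-198 + D)*(4 + D) (v(D) = (4 + D)*(-198 + D) = (-198 + D)*(4 + D))
(v(123) + (22288 - 1*(-12742)))*(-38094 + Y) = ((-792 + 123² - 194*123) + (22288 - 1*(-12742)))*(-38094 - 5040) = ((-792 + 15129 - 23862) + (22288 + 12742))*(-43134) = (-9525 + 35030)*(-43134) = 25505*(-43134) = -1100132670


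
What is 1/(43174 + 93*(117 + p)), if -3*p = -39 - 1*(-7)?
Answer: 1/55047 ≈ 1.8166e-5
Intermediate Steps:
p = 32/3 (p = -(-39 - 1*(-7))/3 = -(-39 + 7)/3 = -1/3*(-32) = 32/3 ≈ 10.667)
1/(43174 + 93*(117 + p)) = 1/(43174 + 93*(117 + 32/3)) = 1/(43174 + 93*(383/3)) = 1/(43174 + 11873) = 1/55047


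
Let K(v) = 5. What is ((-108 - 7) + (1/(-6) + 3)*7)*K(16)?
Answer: -2855/6 ≈ -475.83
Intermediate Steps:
((-108 - 7) + (1/(-6) + 3)*7)*K(16) = ((-108 - 7) + (1/(-6) + 3)*7)*5 = (-115 + (-1/6 + 3)*7)*5 = (-115 + (17/6)*7)*5 = (-115 + 119/6)*5 = -571/6*5 = -2855/6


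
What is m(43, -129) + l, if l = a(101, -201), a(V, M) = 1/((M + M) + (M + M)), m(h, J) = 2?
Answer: 1607/804 ≈ 1.9988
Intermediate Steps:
a(V, M) = 1/(4*M) (a(V, M) = 1/(2*M + 2*M) = 1/(4*M))
l = -1/804 (l = (¼)/(-201) = (¼)*(-1/201) = -1/804 ≈ -0.0012438)
m(43, -129) + l = 2 - 1/804 = 1607/804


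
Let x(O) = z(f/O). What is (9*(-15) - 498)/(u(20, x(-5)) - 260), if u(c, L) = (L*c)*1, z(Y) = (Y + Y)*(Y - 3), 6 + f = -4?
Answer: 633/340 ≈ 1.8618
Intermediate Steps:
f = -10 (f = -6 - 4 = -10)
z(Y) = 2*Y*(-3 + Y) (z(Y) = (2*Y)*(-3 + Y) = 2*Y*(-3 + Y))
x(O) = -20*(-3 - 10/O)/O (x(O) = 2*(-10/O)*(-3 - 10/O) = -20*(-3 - 10/O)/O)
u(c, L) = L*c
(9*(-15) - 498)/(u(20, x(-5)) - 260) = (9*(-15) - 498)/((20*(10 + 3*(-5))/(-5)²)*20 - 260) = (-135 - 498)/((20*(1/25)*(10 - 15))*20 - 260) = -633/((20*(1/25)*(-5))*20 - 260) = -633/(-4*20 - 260) = -633/(-80 - 260) = -633/(-340) = -633*(-1/340) = 633/340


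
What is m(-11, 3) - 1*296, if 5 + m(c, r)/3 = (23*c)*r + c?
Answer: -2621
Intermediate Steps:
m(c, r) = -15 + 3*c + 69*c*r (m(c, r) = -15 + 3*((23*c)*r + c) = -15 + 3*(23*c*r + c) = -15 + 3*(c + 23*c*r) = -15 + (3*c + 69*c*r) = -15 + 3*c + 69*c*r)
m(-11, 3) - 1*296 = (-15 + 3*(-11) + 69*(-11)*3) - 1*296 = (-15 - 33 - 2277) - 296 = -2325 - 296 = -2621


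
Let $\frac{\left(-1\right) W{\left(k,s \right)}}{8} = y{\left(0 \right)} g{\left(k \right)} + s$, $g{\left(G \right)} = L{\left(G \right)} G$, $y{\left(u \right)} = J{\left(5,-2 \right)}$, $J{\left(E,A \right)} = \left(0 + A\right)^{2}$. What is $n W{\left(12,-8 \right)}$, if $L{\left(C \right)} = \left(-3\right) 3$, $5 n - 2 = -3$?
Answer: $-704$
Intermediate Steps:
$n = - \frac{1}{5}$ ($n = \frac{2}{5} + \frac{1}{5} \left(-3\right) = \frac{2}{5} - \frac{3}{5} = - \frac{1}{5} \approx -0.2$)
$J{\left(E,A \right)} = A^{2}$
$y{\left(u \right)} = 4$ ($y{\left(u \right)} = \left(-2\right)^{2} = 4$)
$L{\left(C \right)} = -9$
$g{\left(G \right)} = - 9 G$
$W{\left(k,s \right)} = - 8 s + 288 k$ ($W{\left(k,s \right)} = - 8 \left(4 \left(- 9 k\right) + s\right) = - 8 \left(- 36 k + s\right) = - 8 \left(s - 36 k\right) = - 8 s + 288 k$)
$n W{\left(12,-8 \right)} = - \frac{\left(-8\right) \left(-8\right) + 288 \cdot 12}{5} = - \frac{64 + 3456}{5} = \left(- \frac{1}{5}\right) 3520 = -704$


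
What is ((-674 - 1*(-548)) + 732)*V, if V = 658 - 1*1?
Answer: 398142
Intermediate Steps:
V = 657 (V = 658 - 1 = 657)
((-674 - 1*(-548)) + 732)*V = ((-674 - 1*(-548)) + 732)*657 = ((-674 + 548) + 732)*657 = (-126 + 732)*657 = 606*657 = 398142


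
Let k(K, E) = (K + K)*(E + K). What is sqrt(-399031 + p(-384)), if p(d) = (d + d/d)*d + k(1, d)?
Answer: 5*I*sqrt(10109) ≈ 502.72*I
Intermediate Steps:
k(K, E) = 2*K*(E + K) (k(K, E) = (2*K)*(E + K) = 2*K*(E + K))
p(d) = 2 + 2*d + d*(1 + d) (p(d) = (d + d/d)*d + 2*1*(d + 1) = (d + 1)*d + 2*1*(1 + d) = (1 + d)*d + (2 + 2*d) = d*(1 + d) + (2 + 2*d) = 2 + 2*d + d*(1 + d))
sqrt(-399031 + p(-384)) = sqrt(-399031 + (2 + (-384)**2 + 3*(-384))) = sqrt(-399031 + (2 + 147456 - 1152)) = sqrt(-399031 + 146306) = sqrt(-252725) = 5*I*sqrt(10109)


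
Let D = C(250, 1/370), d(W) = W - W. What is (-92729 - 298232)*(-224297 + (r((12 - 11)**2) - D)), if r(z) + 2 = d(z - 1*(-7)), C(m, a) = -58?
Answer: 87669485601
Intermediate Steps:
d(W) = 0
D = -58
r(z) = -2 (r(z) = -2 + 0 = -2)
(-92729 - 298232)*(-224297 + (r((12 - 11)**2) - D)) = (-92729 - 298232)*(-224297 + (-2 - 1*(-58))) = -390961*(-224297 + (-2 + 58)) = -390961*(-224297 + 56) = -390961*(-224241) = 87669485601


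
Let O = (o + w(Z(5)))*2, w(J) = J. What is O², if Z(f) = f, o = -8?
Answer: 36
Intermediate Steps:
O = -6 (O = (-8 + 5)*2 = -3*2 = -6)
O² = (-6)² = 36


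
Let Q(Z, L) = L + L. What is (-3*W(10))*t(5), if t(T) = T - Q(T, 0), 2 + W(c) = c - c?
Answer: 30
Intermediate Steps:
W(c) = -2 (W(c) = -2 + (c - c) = -2 + 0 = -2)
Q(Z, L) = 2*L
t(T) = T (t(T) = T - 2*0 = T - 1*0 = T + 0 = T)
(-3*W(10))*t(5) = -3*(-2)*5 = 6*5 = 30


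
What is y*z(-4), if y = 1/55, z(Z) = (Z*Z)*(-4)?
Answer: -64/55 ≈ -1.1636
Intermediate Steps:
z(Z) = -4*Z**2 (z(Z) = Z**2*(-4) = -4*Z**2)
y = 1/55 ≈ 0.018182
y*z(-4) = (-4*(-4)**2)/55 = (-4*16)/55 = (1/55)*(-64) = -64/55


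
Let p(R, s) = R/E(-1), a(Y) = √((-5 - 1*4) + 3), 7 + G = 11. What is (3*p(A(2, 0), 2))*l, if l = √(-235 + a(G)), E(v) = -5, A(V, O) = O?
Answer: 0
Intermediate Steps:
G = 4 (G = -7 + 11 = 4)
a(Y) = I*√6 (a(Y) = √((-5 - 4) + 3) = √(-9 + 3) = √(-6) = I*√6)
p(R, s) = -R/5 (p(R, s) = R/(-5) = R*(-⅕) = -R/5)
l = √(-235 + I*√6) ≈ 0.07989 + 15.33*I
(3*p(A(2, 0), 2))*l = (3*(-⅕*0))*√(-235 + I*√6) = (3*0)*√(-235 + I*√6) = 0*√(-235 + I*√6) = 0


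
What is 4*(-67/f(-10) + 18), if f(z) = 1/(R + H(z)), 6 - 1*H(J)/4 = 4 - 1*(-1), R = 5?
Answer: -2340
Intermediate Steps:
H(J) = 4 (H(J) = 24 - 4*(4 - 1*(-1)) = 24 - 4*(4 + 1) = 24 - 4*5 = 24 - 20 = 4)
f(z) = ⅑ (f(z) = 1/(5 + 4) = 1/9 = ⅑)
4*(-67/f(-10) + 18) = 4*(-67/⅑ + 18) = 4*(-67*9 + 18) = 4*(-603 + 18) = 4*(-585) = -2340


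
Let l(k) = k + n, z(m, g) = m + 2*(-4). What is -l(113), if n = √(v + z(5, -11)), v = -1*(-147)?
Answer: -125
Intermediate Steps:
z(m, g) = -8 + m (z(m, g) = m - 8 = -8 + m)
v = 147
n = 12 (n = √(147 + (-8 + 5)) = √(147 - 3) = √144 = 12)
l(k) = 12 + k (l(k) = k + 12 = 12 + k)
-l(113) = -(12 + 113) = -1*125 = -125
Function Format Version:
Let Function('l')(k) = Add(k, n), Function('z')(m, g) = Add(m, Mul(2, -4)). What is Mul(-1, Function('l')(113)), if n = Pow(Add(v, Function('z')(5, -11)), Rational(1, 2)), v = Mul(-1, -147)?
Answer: -125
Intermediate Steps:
Function('z')(m, g) = Add(-8, m) (Function('z')(m, g) = Add(m, -8) = Add(-8, m))
v = 147
n = 12 (n = Pow(Add(147, Add(-8, 5)), Rational(1, 2)) = Pow(Add(147, -3), Rational(1, 2)) = Pow(144, Rational(1, 2)) = 12)
Function('l')(k) = Add(12, k) (Function('l')(k) = Add(k, 12) = Add(12, k))
Mul(-1, Function('l')(113)) = Mul(-1, Add(12, 113)) = Mul(-1, 125) = -125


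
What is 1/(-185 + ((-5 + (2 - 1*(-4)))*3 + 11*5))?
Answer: -1/127 ≈ -0.0078740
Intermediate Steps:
1/(-185 + ((-5 + (2 - 1*(-4)))*3 + 11*5)) = 1/(-185 + ((-5 + (2 + 4))*3 + 55)) = 1/(-185 + ((-5 + 6)*3 + 55)) = 1/(-185 + (1*3 + 55)) = 1/(-185 + (3 + 55)) = 1/(-185 + 58) = 1/(-127) = -1/127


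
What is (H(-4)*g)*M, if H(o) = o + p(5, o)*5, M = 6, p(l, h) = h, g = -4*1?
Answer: 576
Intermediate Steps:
g = -4
H(o) = 6*o (H(o) = o + o*5 = o + 5*o = 6*o)
(H(-4)*g)*M = ((6*(-4))*(-4))*6 = -24*(-4)*6 = 96*6 = 576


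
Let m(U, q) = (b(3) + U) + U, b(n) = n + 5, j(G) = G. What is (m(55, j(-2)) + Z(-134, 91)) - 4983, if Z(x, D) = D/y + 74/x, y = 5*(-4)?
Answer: -6525937/1340 ≈ -4870.1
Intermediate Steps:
y = -20
b(n) = 5 + n
m(U, q) = 8 + 2*U (m(U, q) = ((5 + 3) + U) + U = (8 + U) + U = 8 + 2*U)
Z(x, D) = 74/x - D/20 (Z(x, D) = D/(-20) + 74/x = D*(-1/20) + 74/x = -D/20 + 74/x = 74/x - D/20)
(m(55, j(-2)) + Z(-134, 91)) - 4983 = ((8 + 2*55) + (74/(-134) - 1/20*91)) - 4983 = ((8 + 110) + (74*(-1/134) - 91/20)) - 4983 = (118 + (-37/67 - 91/20)) - 4983 = (118 - 6837/1340) - 4983 = 151283/1340 - 4983 = -6525937/1340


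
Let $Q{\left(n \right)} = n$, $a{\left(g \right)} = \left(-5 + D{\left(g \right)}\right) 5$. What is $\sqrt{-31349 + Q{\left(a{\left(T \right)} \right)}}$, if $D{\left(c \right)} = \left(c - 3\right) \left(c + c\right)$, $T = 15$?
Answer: $3 i \sqrt{3286} \approx 171.97 i$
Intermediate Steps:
$D{\left(c \right)} = 2 c \left(-3 + c\right)$ ($D{\left(c \right)} = \left(-3 + c\right) 2 c = 2 c \left(-3 + c\right)$)
$a{\left(g \right)} = -25 + 10 g \left(-3 + g\right)$ ($a{\left(g \right)} = \left(-5 + 2 g \left(-3 + g\right)\right) 5 = -25 + 10 g \left(-3 + g\right)$)
$\sqrt{-31349 + Q{\left(a{\left(T \right)} \right)}} = \sqrt{-31349 - \left(25 - 150 \left(-3 + 15\right)\right)} = \sqrt{-31349 - \left(25 - 1800\right)} = \sqrt{-31349 + \left(-25 + 1800\right)} = \sqrt{-31349 + 1775} = \sqrt{-29574} = 3 i \sqrt{3286}$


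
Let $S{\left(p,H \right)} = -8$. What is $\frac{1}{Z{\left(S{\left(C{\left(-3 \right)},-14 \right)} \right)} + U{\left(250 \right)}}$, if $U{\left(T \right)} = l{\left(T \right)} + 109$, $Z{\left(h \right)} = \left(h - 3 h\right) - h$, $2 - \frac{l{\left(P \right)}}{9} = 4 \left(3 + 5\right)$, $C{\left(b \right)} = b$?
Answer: $- \frac{1}{137} \approx -0.0072993$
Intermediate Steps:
$l{\left(P \right)} = -270$ ($l{\left(P \right)} = 18 - 9 \cdot 4 \left(3 + 5\right) = 18 - 9 \cdot 4 \cdot 8 = 18 - 288 = -270$)
$Z{\left(h \right)} = - 3 h$ ($Z{\left(h \right)} = - 2 h - h = - 3 h$)
$U{\left(T \right)} = -161$ ($U{\left(T \right)} = -270 + 109 = -161$)
$\frac{1}{Z{\left(S{\left(C{\left(-3 \right)},-14 \right)} \right)} + U{\left(250 \right)}} = \frac{1}{\left(-3\right) \left(-8\right) - 161} = \frac{1}{24 - 161} = \frac{1}{-137} = - \frac{1}{137}$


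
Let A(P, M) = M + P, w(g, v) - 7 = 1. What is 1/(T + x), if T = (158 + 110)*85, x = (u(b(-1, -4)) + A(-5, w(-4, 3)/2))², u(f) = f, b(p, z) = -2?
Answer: 1/22789 ≈ 4.3881e-5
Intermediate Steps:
w(g, v) = 8 (w(g, v) = 7 + 1 = 8)
x = 9 (x = (-2 + (8/2 - 5))² = (-2 + (8*(½) - 5))² = (-2 + (4 - 5))² = (-2 - 1)² = (-3)² = 9)
T = 22780 (T = 268*85 = 22780)
1/(T + x) = 1/(22780 + 9) = 1/22789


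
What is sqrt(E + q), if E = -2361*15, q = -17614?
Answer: I*sqrt(53029) ≈ 230.28*I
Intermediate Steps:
E = -35415
sqrt(E + q) = sqrt(-35415 - 17614) = sqrt(-53029) = I*sqrt(53029)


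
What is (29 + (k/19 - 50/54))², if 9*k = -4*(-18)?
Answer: 213685924/263169 ≈ 811.97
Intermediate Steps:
k = 8 (k = (-4*(-18))/9 = (⅑)*72 = 8)
(29 + (k/19 - 50/54))² = (29 + (8/19 - 50/54))² = (29 + (8*(1/19) - 50*1/54))² = (29 + (8/19 - 25/27))² = (29 - 259/513)² = (14618/513)² = 213685924/263169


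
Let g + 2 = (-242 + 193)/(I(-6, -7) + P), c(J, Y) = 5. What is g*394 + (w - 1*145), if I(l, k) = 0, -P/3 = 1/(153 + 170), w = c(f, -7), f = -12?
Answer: 6233054/3 ≈ 2.0777e+6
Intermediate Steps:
w = 5
P = -3/323 (P = -3/(153 + 170) = -3/323 ≈ -0.0092879)
g = 15821/3 (g = -2 + (-242 + 193)/(0 - 3/323) = -2 - 49/(-3/323) = -2 - 49*(-323/3) = -2 + 15827/3 = 15821/3 ≈ 5273.7)
g*394 + (w - 1*145) = (15821/3)*394 + (5 - 1*145) = 6233474/3 + (5 - 145) = 6233474/3 - 140 = 6233054/3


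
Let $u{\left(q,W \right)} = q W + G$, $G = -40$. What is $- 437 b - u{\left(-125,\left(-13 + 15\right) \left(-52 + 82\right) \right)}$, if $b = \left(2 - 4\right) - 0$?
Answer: $8414$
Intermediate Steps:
$u{\left(q,W \right)} = -40 + W q$ ($u{\left(q,W \right)} = q W - 40 = W q - 40 = -40 + W q$)
$b = -2$ ($b = -2 + 0 = -2$)
$- 437 b - u{\left(-125,\left(-13 + 15\right) \left(-52 + 82\right) \right)} = \left(-437\right) \left(-2\right) - \left(-40 + \left(-13 + 15\right) \left(-52 + 82\right) \left(-125\right)\right) = 874 - \left(-40 + 2 \cdot 30 \left(-125\right)\right) = 874 - \left(-40 + 60 \left(-125\right)\right) = 874 - \left(-40 - 7500\right) = 874 - -7540 = 874 + 7540 = 8414$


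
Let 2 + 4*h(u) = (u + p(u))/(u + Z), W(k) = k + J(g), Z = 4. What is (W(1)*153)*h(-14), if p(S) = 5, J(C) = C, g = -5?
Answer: 1683/10 ≈ 168.30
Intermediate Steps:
W(k) = -5 + k (W(k) = k - 5 = -5 + k)
h(u) = -1/2 + (5 + u)/(4*(4 + u)) (h(u) = -1/2 + ((u + 5)/(u + 4))/4 = -1/2 + ((5 + u)/(4 + u))/4 = -1/2 + (5 + u)/(4*(4 + u)))
(W(1)*153)*h(-14) = ((-5 + 1)*153)*((-3 - 1*(-14))/(4*(4 - 14))) = (-4*153)*((1/4)*(-3 + 14)/(-10)) = -153*(-1)*11/10 = -612*(-11/40) = 1683/10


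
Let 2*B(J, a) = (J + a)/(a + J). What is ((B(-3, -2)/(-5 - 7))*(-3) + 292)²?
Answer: 5461569/64 ≈ 85337.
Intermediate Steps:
B(J, a) = ½ (B(J, a) = ((J + a)/(a + J))/2 = ((J + a)/(J + a))/2 = (½)*1 = ½)
((B(-3, -2)/(-5 - 7))*(-3) + 292)² = (((½)/(-5 - 7))*(-3) + 292)² = (((½)/(-12))*(-3) + 292)² = (-1/12*½*(-3) + 292)² = (-1/24*(-3) + 292)² = (⅛ + 292)² = (2337/8)² = 5461569/64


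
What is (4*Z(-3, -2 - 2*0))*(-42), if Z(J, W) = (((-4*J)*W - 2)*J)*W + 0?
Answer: 26208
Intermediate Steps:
Z(J, W) = J*W*(-2 - 4*J*W) (Z(J, W) = ((-4*J*W - 2)*J)*W + 0 = ((-2 - 4*J*W)*J)*W + 0 = (J*(-2 - 4*J*W))*W + 0 = J*W*(-2 - 4*J*W) + 0 = J*W*(-2 - 4*J*W))
(4*Z(-3, -2 - 2*0))*(-42) = (4*(-2*(-3)*(-2 - 2*0)*(1 + 2*(-3)*(-2 - 2*0))))*(-42) = (4*(-2*(-3)*(-2 + 0)*(1 + 2*(-3)*(-2 + 0))))*(-42) = (4*(-2*(-3)*(-2)*(1 + 2*(-3)*(-2))))*(-42) = (4*(-2*(-3)*(-2)*(1 + 12)))*(-42) = (4*(-2*(-3)*(-2)*13))*(-42) = (4*(-156))*(-42) = -624*(-42) = 26208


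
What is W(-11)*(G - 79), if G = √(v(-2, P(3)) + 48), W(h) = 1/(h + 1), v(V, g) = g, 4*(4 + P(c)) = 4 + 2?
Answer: 79/10 - √182/20 ≈ 7.2255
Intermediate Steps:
P(c) = -5/2 (P(c) = -4 + (4 + 2)/4 = -4 + (¼)*6 = -4 + 3/2 = -5/2)
W(h) = 1/(1 + h)
G = √182/2 (G = √(-5/2 + 48) = √(91/2) = √182/2 ≈ 6.7454)
W(-11)*(G - 79) = (√182/2 - 79)/(1 - 11) = (-79 + √182/2)/(-10) = -(-79 + √182/2)/10 = 79/10 - √182/20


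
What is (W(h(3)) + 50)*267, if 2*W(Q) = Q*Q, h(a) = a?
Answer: 29103/2 ≈ 14552.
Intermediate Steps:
W(Q) = Q**2/2 (W(Q) = (Q*Q)/2 = Q**2/2)
(W(h(3)) + 50)*267 = ((1/2)*3**2 + 50)*267 = ((1/2)*9 + 50)*267 = (9/2 + 50)*267 = (109/2)*267 = 29103/2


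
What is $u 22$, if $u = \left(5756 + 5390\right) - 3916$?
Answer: $159060$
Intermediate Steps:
$u = 7230$ ($u = 11146 - 3916 = 7230$)
$u 22 = 7230 \cdot 22 = 159060$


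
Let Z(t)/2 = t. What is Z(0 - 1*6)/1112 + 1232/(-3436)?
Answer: -88201/238802 ≈ -0.36935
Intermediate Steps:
Z(t) = 2*t
Z(0 - 1*6)/1112 + 1232/(-3436) = (2*(0 - 1*6))/1112 + 1232/(-3436) = (2*(0 - 6))*(1/1112) + 1232*(-1/3436) = (2*(-6))*(1/1112) - 308/859 = -12*1/1112 - 308/859 = -3/278 - 308/859 = -88201/238802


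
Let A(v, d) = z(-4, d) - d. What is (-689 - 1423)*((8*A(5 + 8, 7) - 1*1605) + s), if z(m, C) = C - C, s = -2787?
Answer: 9394176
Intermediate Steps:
z(m, C) = 0
A(v, d) = -d (A(v, d) = 0 - d = -d)
(-689 - 1423)*((8*A(5 + 8, 7) - 1*1605) + s) = (-689 - 1423)*((8*(-1*7) - 1*1605) - 2787) = -2112*((8*(-7) - 1605) - 2787) = -2112*((-56 - 1605) - 2787) = -2112*(-1661 - 2787) = -2112*(-4448) = 9394176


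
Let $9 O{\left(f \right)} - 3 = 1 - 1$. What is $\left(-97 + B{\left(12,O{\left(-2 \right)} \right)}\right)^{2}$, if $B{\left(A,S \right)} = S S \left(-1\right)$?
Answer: $\frac{763876}{81} \approx 9430.6$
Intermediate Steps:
$O{\left(f \right)} = \frac{1}{3}$ ($O{\left(f \right)} = \frac{1}{3} + \frac{1 - 1}{9} = \frac{1}{3} + \frac{1}{9} \cdot 0 = \frac{1}{3} + 0 = \frac{1}{3}$)
$B{\left(A,S \right)} = - S^{2}$ ($B{\left(A,S \right)} = S^{2} \left(-1\right) = - S^{2}$)
$\left(-97 + B{\left(12,O{\left(-2 \right)} \right)}\right)^{2} = \left(-97 - \left(\frac{1}{3}\right)^{2}\right)^{2} = \left(-97 - \frac{1}{9}\right)^{2} = \left(- \frac{874}{9}\right)^{2} = \frac{763876}{81}$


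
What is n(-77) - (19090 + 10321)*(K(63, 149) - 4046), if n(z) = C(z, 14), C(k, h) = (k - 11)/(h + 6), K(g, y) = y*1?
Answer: 573073313/5 ≈ 1.1461e+8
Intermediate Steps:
K(g, y) = y
C(k, h) = (-11 + k)/(6 + h)
n(z) = -11/20 + z/20 (n(z) = (-11 + z)/(6 + 14) = (-11 + z)/20 = -11/20 + z/20)
n(-77) - (19090 + 10321)*(K(63, 149) - 4046) = (-11/20 + (1/20)*(-77)) - (19090 + 10321)*(149 - 4046) = (-11/20 - 77/20) - 29411*(-3897) = -22/5 - 1*(-114614667) = -22/5 + 114614667 = 573073313/5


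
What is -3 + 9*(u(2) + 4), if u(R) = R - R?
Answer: 33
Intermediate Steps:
u(R) = 0
-3 + 9*(u(2) + 4) = -3 + 9*(0 + 4) = -3 + 9*4 = -3 + 36 = 33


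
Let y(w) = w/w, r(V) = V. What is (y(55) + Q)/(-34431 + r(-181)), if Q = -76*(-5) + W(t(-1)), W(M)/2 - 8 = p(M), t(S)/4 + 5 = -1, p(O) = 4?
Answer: -405/34612 ≈ -0.011701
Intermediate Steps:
t(S) = -24 (t(S) = -20 + 4*(-1) = -20 - 4 = -24)
y(w) = 1
W(M) = 24 (W(M) = 16 + 2*4 = 16 + 8 = 24)
Q = 404 (Q = -76*(-5) + 24 = 380 + 24 = 404)
(y(55) + Q)/(-34431 + r(-181)) = (1 + 404)/(-34431 - 181) = 405/(-34612) = 405*(-1/34612) = -405/34612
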